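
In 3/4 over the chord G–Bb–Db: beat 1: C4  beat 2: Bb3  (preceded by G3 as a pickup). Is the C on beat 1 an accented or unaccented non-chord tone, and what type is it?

Accented appoggiatura.

The harmony at that moment is G diminished triad (G, Bb, Db); C4 is not a chord tone.
It is approached by leap up from G3 and left by step down to Bb3.
Leap in, step out — an appoggiatura.
It falls on the downbeat, so it is accented.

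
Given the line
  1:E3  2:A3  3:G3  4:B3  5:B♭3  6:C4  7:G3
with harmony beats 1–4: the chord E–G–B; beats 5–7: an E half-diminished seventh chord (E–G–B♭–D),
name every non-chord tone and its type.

The harmony at that moment is E minor triad (E, G, B); A3 is not a chord tone.
It is approached by leap up from E3 and left by step down to G3.
Leap in, step out — an appoggiatura.
The harmony at that moment is E half-diminished seventh chord (E, G, B♭, D); C4 is not a chord tone.
It is approached by step up from B♭3 and left by leap down to G3.
Step in, leap out — an escape tone.

A3 (beat 2) — appoggiatura; C4 (beat 6) — escape tone.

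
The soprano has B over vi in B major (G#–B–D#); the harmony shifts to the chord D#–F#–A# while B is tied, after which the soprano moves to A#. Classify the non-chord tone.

B is a suspension.

The harmony at that moment is D# minor triad (D#, F#, A#); B is not a chord tone.
It is held over (the same pitch as the preceding B) and left by step down to A#.
Held over from the previous chord and resolving down by step — a suspension.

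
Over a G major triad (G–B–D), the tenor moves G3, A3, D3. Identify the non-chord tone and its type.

A3 is an escape tone.

The harmony at that moment is G major triad (G, B, D); A3 is not a chord tone.
It is approached by step up from G3 and left by leap down to D3.
Step in, leap out — an escape tone.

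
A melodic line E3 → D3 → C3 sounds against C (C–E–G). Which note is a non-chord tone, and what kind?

D3 is a passing tone.

The harmony at that moment is C major triad (C, E, G); D3 is not a chord tone.
It is approached by step down from E3 and left by step down to C3.
Step in, step out in the same direction — a passing tone.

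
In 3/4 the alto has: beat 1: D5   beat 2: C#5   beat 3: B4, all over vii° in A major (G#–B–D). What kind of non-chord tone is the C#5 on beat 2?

The harmony at that moment is G# diminished triad (G#, B, D); C#5 is not a chord tone.
It is approached by step down from D5 and left by step down to B4.
Step in, step out in the same direction — a passing tone.

Passing tone.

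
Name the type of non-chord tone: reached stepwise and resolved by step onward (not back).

Approach: by step. Departure: by step, continuing in the same direction.
Stepwise on both sides with no change of direction means the note fills in the space between two different chord tones — a passing tone. (Had it turned back to its starting note it would be a neighbor tone instead.)

Passing tone.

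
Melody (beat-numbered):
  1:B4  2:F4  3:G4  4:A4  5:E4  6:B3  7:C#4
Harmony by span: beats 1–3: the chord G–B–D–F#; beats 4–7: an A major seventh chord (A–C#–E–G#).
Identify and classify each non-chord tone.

The harmony at that moment is G major seventh chord (G, B, D, F#); F4 is not a chord tone.
It is approached by leap down from B4 and left by step up to G4.
Leap in, step out — an appoggiatura.
The harmony at that moment is A major seventh chord (A, C#, E, G#); B3 is not a chord tone.
It is approached by leap down from E4 and left by step up to C#4.
Leap in, step out — an appoggiatura.

F4 (beat 2) — appoggiatura; B3 (beat 6) — appoggiatura.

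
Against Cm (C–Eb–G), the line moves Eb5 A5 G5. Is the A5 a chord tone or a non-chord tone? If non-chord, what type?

Non-chord tone — an appoggiatura.

The harmony at that moment is C minor triad (C, Eb, G); A5 is not a chord tone.
It is approached by leap up from Eb5 and left by step down to G5.
Leap in, step out — an appoggiatura.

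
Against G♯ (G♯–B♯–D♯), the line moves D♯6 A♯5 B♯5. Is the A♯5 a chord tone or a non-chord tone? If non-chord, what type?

Non-chord tone — an appoggiatura.

The harmony at that moment is G♯ major triad (G♯, B♯, D♯); A♯5 is not a chord tone.
It is approached by leap down from D♯6 and left by step up to B♯5.
Leap in, step out — an appoggiatura.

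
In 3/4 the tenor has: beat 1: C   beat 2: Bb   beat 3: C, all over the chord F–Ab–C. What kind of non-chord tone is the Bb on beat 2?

Lower neighbor tone.

The harmony at that moment is F minor triad (F, Ab, C); Bb is not a chord tone.
It is approached by step down from C and left by step up to C.
Step away and step back to the same note — a neighbor tone (lower neighbor).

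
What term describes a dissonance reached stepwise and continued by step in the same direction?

Approach: by step. Departure: by step, continuing in the same direction.
Stepwise on both sides with no change of direction means the note fills in the space between two different chord tones — a passing tone. (Had it turned back to its starting note it would be a neighbor tone instead.)

Passing tone.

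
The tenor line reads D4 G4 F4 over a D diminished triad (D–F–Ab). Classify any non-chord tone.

G4 is an appoggiatura.

The harmony at that moment is D diminished triad (D, F, Ab); G4 is not a chord tone.
It is approached by leap up from D4 and left by step down to F4.
Leap in, step out — an appoggiatura.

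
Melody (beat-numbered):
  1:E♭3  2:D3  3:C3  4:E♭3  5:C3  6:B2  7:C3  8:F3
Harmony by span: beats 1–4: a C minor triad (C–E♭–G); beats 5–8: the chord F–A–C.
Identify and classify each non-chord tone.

D3 (beat 2) — passing tone; B2 (beat 6) — neighbor tone.

The harmony at that moment is C minor triad (C, E♭, G); D3 is not a chord tone.
It is approached by step down from E♭3 and left by step down to C3.
Step in, step out in the same direction — a passing tone.
The harmony at that moment is F major triad (F, A, C); B2 is not a chord tone.
It is approached by step down from C3 and left by step up to C3.
Step away and step back to the same note — a neighbor tone (lower neighbor).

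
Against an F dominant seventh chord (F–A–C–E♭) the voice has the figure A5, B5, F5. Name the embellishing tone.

The harmony at that moment is F dominant seventh chord (F, A, C, E♭); B5 is not a chord tone.
It is approached by step up from A5 and left by leap down to F5.
Step in, leap out — an escape tone.

B5 is an escape tone.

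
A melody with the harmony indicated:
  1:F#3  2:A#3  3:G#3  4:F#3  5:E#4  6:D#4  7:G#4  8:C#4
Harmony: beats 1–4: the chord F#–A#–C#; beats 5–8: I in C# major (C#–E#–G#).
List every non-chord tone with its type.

The harmony at that moment is F# major triad (F#, A#, C#); G#3 is not a chord tone.
It is approached by step down from A#3 and left by step down to F#3.
Step in, step out in the same direction — a passing tone.
The harmony at that moment is C# major triad (C#, E#, G#); D#4 is not a chord tone.
It is approached by step down from E#4 and left by leap up to G#4.
Step in, leap out — an escape tone.

G#3 (beat 3) — passing tone; D#4 (beat 6) — escape tone.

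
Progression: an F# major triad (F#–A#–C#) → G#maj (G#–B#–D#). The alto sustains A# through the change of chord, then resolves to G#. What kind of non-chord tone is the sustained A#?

A# is a suspension.

The harmony at that moment is G# major triad (G#, B#, D#); A# is not a chord tone.
It is held over (the same pitch as the preceding A#) and left by step down to G#.
Held over from the previous chord and resolving down by step — a suspension.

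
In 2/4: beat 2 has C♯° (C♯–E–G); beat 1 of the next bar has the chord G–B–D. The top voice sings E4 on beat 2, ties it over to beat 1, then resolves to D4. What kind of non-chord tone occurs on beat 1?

The harmony at that moment is G major triad (G, B, D); E4 is not a chord tone.
It is held over (the same pitch as the preceding E4) and left by step down to D4.
Held over from the previous chord and resolving down by step — a suspension.

Suspension.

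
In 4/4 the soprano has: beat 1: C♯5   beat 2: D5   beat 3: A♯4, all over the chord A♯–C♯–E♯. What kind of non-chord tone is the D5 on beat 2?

Escape tone.

The harmony at that moment is A♯ minor triad (A♯, C♯, E♯); D5 is not a chord tone.
It is approached by step up from C♯5 and left by leap down to A♯4.
Step in, leap out, on a weak beat — an escape tone.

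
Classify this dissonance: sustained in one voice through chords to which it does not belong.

Pedal tone.

Approach: none. Departure: none — a single pitch is sustained while the chords change around it, passing through harmonies that do not contain it.
No melodic motion at all; the dissonance is created entirely by the moving harmonies against the stationary note — a pedal tone (pedal point).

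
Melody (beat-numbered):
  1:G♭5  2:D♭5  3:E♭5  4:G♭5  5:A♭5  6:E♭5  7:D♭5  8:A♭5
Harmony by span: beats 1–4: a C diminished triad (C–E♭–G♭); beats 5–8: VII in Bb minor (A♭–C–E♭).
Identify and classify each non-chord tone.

The harmony at that moment is C diminished triad (C, E♭, G♭); D♭5 is not a chord tone.
It is approached by leap down from G♭5 and left by step up to E♭5.
Leap in, step out — an appoggiatura.
The harmony at that moment is A♭ major triad (A♭, C, E♭); D♭5 is not a chord tone.
It is approached by step down from E♭5 and left by leap up to A♭5.
Step in, leap out — an escape tone.

D♭5 (beat 2) — appoggiatura; D♭5 (beat 7) — escape tone.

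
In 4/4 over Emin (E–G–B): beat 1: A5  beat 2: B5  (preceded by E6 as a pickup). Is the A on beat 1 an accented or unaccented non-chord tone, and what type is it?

The harmony at that moment is E minor triad (E, G, B); A5 is not a chord tone.
It is approached by leap down from E6 and left by step up to B5.
Leap in, step out — an appoggiatura.
It falls on the downbeat, so it is accented.

Accented appoggiatura.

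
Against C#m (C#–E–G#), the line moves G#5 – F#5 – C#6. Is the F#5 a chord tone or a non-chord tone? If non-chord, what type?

Non-chord tone — an escape tone.

The harmony at that moment is C# minor triad (C#, E, G#); F#5 is not a chord tone.
It is approached by step down from G#5 and left by leap up to C#6.
Step in, leap out — an escape tone.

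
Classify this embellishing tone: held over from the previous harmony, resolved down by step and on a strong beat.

Approach: by preparation — the pitch is first a chord tone, then held (tied or repeated) while the harmony changes under it. Departure: down by step. Metric position: strong.
A prepared dissonance that resolves downward by step — a suspension. (The same figure resolving upward would be a retardation.)

Suspension.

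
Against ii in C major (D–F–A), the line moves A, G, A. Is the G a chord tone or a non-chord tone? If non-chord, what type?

Non-chord tone — a neighbor tone.

The harmony at that moment is D minor triad (D, F, A); G is not a chord tone.
It is approached by step down from A and left by step up to A.
Step away and step back to the same note — a neighbor tone (lower neighbor).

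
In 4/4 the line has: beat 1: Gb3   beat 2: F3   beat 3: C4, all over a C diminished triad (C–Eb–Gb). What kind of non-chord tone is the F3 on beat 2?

Escape tone.

The harmony at that moment is C diminished triad (C, Eb, Gb); F3 is not a chord tone.
It is approached by step down from Gb3 and left by leap up to C4.
Step in, leap out, on a weak beat — an escape tone.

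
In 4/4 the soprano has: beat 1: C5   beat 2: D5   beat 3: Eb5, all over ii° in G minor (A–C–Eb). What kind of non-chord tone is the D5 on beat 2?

The harmony at that moment is A diminished triad (A, C, Eb); D5 is not a chord tone.
It is approached by step up from C5 and left by step up to Eb5.
Step in, step out in the same direction — a passing tone.

Passing tone.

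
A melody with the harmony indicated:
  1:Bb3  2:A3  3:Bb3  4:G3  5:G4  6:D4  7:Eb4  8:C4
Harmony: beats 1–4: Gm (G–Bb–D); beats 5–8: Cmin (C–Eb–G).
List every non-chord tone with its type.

A3 (beat 2) — neighbor tone; D4 (beat 6) — appoggiatura.

The harmony at that moment is G minor triad (G, Bb, D); A3 is not a chord tone.
It is approached by step down from Bb3 and left by step up to Bb3.
Step away and step back to the same note — a neighbor tone (lower neighbor).
The harmony at that moment is C minor triad (C, Eb, G); D4 is not a chord tone.
It is approached by leap down from G4 and left by step up to Eb4.
Leap in, step out — an appoggiatura.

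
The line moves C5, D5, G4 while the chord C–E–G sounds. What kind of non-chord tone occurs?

D5 is an escape tone.

The harmony at that moment is C major triad (C, E, G); D5 is not a chord tone.
It is approached by step up from C5 and left by leap down to G4.
Step in, leap out — an escape tone.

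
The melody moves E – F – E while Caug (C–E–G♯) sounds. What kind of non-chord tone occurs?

The harmony at that moment is C augmented triad (C, E, G♯); F is not a chord tone.
It is approached by step up from E and left by step down to E.
Step away and step back to the same note — a neighbor tone (upper neighbor).

F is a neighbor tone.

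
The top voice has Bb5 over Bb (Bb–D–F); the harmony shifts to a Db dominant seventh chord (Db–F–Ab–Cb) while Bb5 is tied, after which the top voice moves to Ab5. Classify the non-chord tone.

Bb5 is a suspension.

The harmony at that moment is Db dominant seventh chord (Db, F, Ab, Cb); Bb5 is not a chord tone.
It is held over (the same pitch as the preceding Bb5) and left by step down to Ab5.
Held over from the previous chord and resolving down by step — a suspension.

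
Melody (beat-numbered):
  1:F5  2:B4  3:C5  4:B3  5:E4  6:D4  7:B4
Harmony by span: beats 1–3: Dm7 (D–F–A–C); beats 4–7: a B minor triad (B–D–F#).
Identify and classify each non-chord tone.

B4 (beat 2) — appoggiatura; E4 (beat 5) — appoggiatura.

The harmony at that moment is D minor seventh chord (D, F, A, C); B4 is not a chord tone.
It is approached by leap down from F5 and left by step up to C5.
Leap in, step out — an appoggiatura.
The harmony at that moment is B minor triad (B, D, F#); E4 is not a chord tone.
It is approached by leap up from B3 and left by step down to D4.
Leap in, step out — an appoggiatura.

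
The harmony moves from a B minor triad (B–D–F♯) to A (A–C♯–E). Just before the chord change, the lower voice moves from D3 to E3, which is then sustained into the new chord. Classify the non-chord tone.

The harmony at that moment is B minor triad (B, D, F♯); E3 is not a chord tone.
It is approached by step up from D3 and then sustained as the same pitch into the next harmony.
Arriving early and becoming a chord tone when the harmony changes — an anticipation.

E3 is an anticipation.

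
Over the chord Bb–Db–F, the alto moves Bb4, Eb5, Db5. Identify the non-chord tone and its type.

The harmony at that moment is Bb minor triad (Bb, Db, F); Eb5 is not a chord tone.
It is approached by leap up from Bb4 and left by step down to Db5.
Leap in, step out — an appoggiatura.

Eb5 is an appoggiatura.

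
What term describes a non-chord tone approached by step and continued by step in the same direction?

Passing tone.

Approach: by step. Departure: by step, continuing in the same direction.
Stepwise on both sides with no change of direction means the note fills in the space between two different chord tones — a passing tone. (Had it turned back to its starting note it would be a neighbor tone instead.)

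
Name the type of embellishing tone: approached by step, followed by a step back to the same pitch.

Approach: by step. Departure: by step in the opposite direction, back to the starting pitch.
Stepwise on both sides but reversing to return to the same chord tone — a neighbor tone. (Had it continued onward in the same direction it would be a passing tone instead.)

Neighbor tone.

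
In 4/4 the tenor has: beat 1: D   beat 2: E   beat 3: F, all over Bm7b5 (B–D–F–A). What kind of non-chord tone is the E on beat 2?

Passing tone.

The harmony at that moment is B half-diminished seventh chord (B, D, F, A); E is not a chord tone.
It is approached by step up from D and left by step up to F.
Step in, step out in the same direction — a passing tone.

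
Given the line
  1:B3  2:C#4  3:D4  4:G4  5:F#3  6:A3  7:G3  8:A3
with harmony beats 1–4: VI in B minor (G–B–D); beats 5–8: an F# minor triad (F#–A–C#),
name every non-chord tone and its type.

The harmony at that moment is G major triad (G, B, D); C#4 is not a chord tone.
It is approached by step up from B3 and left by step up to D4.
Step in, step out in the same direction — a passing tone.
The harmony at that moment is F# minor triad (F#, A, C#); G3 is not a chord tone.
It is approached by step down from A3 and left by step up to A3.
Step away and step back to the same note — a neighbor tone (lower neighbor).

C#4 (beat 2) — passing tone; G3 (beat 7) — neighbor tone.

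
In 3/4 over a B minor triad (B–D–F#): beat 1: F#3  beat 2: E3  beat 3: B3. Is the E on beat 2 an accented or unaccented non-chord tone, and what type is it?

The harmony at that moment is B minor triad (B, D, F#); E3 is not a chord tone.
It is approached by step down from F#3 and left by leap up to B3.
Step in, leap out — an escape tone.
It falls on a weak beat, so it is unaccented.

Unaccented escape tone.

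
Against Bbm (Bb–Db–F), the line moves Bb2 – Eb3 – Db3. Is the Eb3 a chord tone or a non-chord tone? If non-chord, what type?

Non-chord tone — an appoggiatura.

The harmony at that moment is Bb minor triad (Bb, Db, F); Eb3 is not a chord tone.
It is approached by leap up from Bb2 and left by step down to Db3.
Leap in, step out — an appoggiatura.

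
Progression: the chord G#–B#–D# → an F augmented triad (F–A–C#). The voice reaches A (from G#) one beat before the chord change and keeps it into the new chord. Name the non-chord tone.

A is an anticipation.

The harmony at that moment is G# major triad (G#, B#, D#); A is not a chord tone.
It is approached by step up from G# and then sustained as the same pitch into the next harmony.
Arriving early and becoming a chord tone when the harmony changes — an anticipation.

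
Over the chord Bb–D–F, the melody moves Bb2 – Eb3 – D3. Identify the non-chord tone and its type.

Eb3 is an appoggiatura.

The harmony at that moment is Bb major triad (Bb, D, F); Eb3 is not a chord tone.
It is approached by leap up from Bb2 and left by step down to D3.
Leap in, step out — an appoggiatura.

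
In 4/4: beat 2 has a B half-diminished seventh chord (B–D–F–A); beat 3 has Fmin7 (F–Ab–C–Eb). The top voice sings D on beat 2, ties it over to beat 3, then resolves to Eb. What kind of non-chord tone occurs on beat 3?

The harmony at that moment is F minor seventh chord (F, Ab, C, Eb); D is not a chord tone.
It is held over (the same pitch as the preceding D) and left by step up to Eb.
Held over from the previous chord and resolving up by step — a retardation.

Retardation.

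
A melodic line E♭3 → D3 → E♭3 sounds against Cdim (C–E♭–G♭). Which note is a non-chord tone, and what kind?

D3 is a neighbor tone.

The harmony at that moment is C diminished triad (C, E♭, G♭); D3 is not a chord tone.
It is approached by step down from E♭3 and left by step up to E♭3.
Step away and step back to the same note — a neighbor tone (lower neighbor).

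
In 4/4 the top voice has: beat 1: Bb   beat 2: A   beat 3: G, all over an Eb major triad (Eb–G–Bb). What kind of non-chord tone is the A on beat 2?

Passing tone.

The harmony at that moment is Eb major triad (Eb, G, Bb); A is not a chord tone.
It is approached by step down from Bb and left by step down to G.
Step in, step out in the same direction — a passing tone.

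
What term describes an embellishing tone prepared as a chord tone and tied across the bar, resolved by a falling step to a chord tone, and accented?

Suspension.

Approach: by preparation — the pitch is first a chord tone, then held (tied or repeated) while the harmony changes under it. Departure: down by step. Metric position: strong.
A prepared dissonance that resolves downward by step — a suspension. (The same figure resolving upward would be a retardation.)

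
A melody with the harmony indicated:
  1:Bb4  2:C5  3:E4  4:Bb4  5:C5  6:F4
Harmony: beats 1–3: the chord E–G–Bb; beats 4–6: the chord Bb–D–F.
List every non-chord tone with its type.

C5 (beat 2) — escape tone; C5 (beat 5) — escape tone.

The harmony at that moment is E diminished triad (E, G, Bb); C5 is not a chord tone.
It is approached by step up from Bb4 and left by leap down to E4.
Step in, leap out — an escape tone.
The harmony at that moment is Bb major triad (Bb, D, F); C5 is not a chord tone.
It is approached by step up from Bb4 and left by leap down to F4.
Step in, leap out — an escape tone.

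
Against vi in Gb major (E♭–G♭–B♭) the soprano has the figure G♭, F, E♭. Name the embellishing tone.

The harmony at that moment is E♭ minor triad (E♭, G♭, B♭); F is not a chord tone.
It is approached by step down from G♭ and left by step down to E♭.
Step in, step out in the same direction — a passing tone.

F is a passing tone.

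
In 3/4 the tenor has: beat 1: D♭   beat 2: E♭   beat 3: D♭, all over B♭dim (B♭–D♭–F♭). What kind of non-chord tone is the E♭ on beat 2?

Upper neighbor tone.

The harmony at that moment is B♭ diminished triad (B♭, D♭, F♭); E♭ is not a chord tone.
It is approached by step up from D♭ and left by step down to D♭.
Step away and step back to the same note — a neighbor tone (upper neighbor).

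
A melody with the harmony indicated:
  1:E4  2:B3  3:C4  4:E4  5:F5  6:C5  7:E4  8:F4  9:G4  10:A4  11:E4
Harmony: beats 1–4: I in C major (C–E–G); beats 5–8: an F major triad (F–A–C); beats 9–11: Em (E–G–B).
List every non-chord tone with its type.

B3 (beat 2) — appoggiatura; E4 (beat 7) — appoggiatura; A4 (beat 10) — escape tone.

The harmony at that moment is C major triad (C, E, G); B3 is not a chord tone.
It is approached by leap down from E4 and left by step up to C4.
Leap in, step out — an appoggiatura.
The harmony at that moment is F major triad (F, A, C); E4 is not a chord tone.
It is approached by leap down from C5 and left by step up to F4.
Leap in, step out — an appoggiatura.
The harmony at that moment is E minor triad (E, G, B); A4 is not a chord tone.
It is approached by step up from G4 and left by leap down to E4.
Step in, leap out — an escape tone.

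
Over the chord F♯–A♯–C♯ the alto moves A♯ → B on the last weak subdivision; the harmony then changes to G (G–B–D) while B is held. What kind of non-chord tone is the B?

The harmony at that moment is F♯ major triad (F♯, A♯, C♯); B is not a chord tone.
It is approached by step up from A♯ and then sustained as the same pitch into the next harmony.
Arriving early and becoming a chord tone when the harmony changes — an anticipation.

B is an anticipation.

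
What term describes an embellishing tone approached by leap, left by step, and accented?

Appoggiatura.

Approach: by leap. Departure: by step. Metric position: strong.
Leap in, step out, in a metrically strong position — an appoggiatura. (It is the mirror image of the escape tone, which steps in and leaps out from a weak position.)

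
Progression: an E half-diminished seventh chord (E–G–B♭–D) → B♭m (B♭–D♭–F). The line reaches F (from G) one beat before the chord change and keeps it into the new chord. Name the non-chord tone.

F is an anticipation.

The harmony at that moment is E half-diminished seventh chord (E, G, B♭, D); F is not a chord tone.
It is approached by step down from G and then sustained as the same pitch into the next harmony.
Arriving early and becoming a chord tone when the harmony changes — an anticipation.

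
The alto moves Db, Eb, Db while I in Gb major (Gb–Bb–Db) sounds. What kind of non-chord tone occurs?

Eb is a neighbor tone.

The harmony at that moment is Gb major triad (Gb, Bb, Db); Eb is not a chord tone.
It is approached by step up from Db and left by step down to Db.
Step away and step back to the same note — a neighbor tone (upper neighbor).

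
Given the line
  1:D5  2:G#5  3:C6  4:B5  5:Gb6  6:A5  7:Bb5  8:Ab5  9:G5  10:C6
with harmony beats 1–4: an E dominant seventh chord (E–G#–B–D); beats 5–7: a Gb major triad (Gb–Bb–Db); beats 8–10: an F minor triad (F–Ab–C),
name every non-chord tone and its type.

The harmony at that moment is E dominant seventh chord (E, G#, B, D); C6 is not a chord tone.
It is approached by leap up from G#5 and left by step down to B5.
Leap in, step out — an appoggiatura.
The harmony at that moment is Gb major triad (Gb, Bb, Db); A5 is not a chord tone.
It is approached by leap down from Gb6 and left by step up to Bb5.
Leap in, step out — an appoggiatura.
The harmony at that moment is F minor triad (F, Ab, C); G5 is not a chord tone.
It is approached by step down from Ab5 and left by leap up to C6.
Step in, leap out — an escape tone.

C6 (beat 3) — appoggiatura; A5 (beat 6) — appoggiatura; G5 (beat 9) — escape tone.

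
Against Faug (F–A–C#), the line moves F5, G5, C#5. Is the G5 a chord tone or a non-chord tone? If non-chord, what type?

The harmony at that moment is F augmented triad (F, A, C#); G5 is not a chord tone.
It is approached by step up from F5 and left by leap down to C#5.
Step in, leap out — an escape tone.

Non-chord tone — an escape tone.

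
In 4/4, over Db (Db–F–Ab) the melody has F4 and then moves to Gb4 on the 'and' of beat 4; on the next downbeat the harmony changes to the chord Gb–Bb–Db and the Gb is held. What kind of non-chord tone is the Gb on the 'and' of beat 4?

The harmony at that moment is Db major triad (Db, F, Ab); Gb4 is not a chord tone.
It is approached by step up from F4 and then sustained as the same pitch into the next harmony.
Arriving early and becoming a chord tone when the harmony changes — an anticipation.

Anticipation.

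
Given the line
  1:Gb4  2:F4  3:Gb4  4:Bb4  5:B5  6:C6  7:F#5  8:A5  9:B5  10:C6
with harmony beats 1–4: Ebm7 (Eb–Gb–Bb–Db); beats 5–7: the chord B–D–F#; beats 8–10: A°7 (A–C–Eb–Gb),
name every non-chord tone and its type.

F4 (beat 2) — neighbor tone; C6 (beat 6) — escape tone; B5 (beat 9) — passing tone.

The harmony at that moment is Eb minor seventh chord (Eb, Gb, Bb, Db); F4 is not a chord tone.
It is approached by step down from Gb4 and left by step up to Gb4.
Step away and step back to the same note — a neighbor tone (lower neighbor).
The harmony at that moment is B minor triad (B, D, F#); C6 is not a chord tone.
It is approached by step up from B5 and left by leap down to F#5.
Step in, leap out — an escape tone.
The harmony at that moment is A diminished seventh chord (A, C, Eb, Gb); B5 is not a chord tone.
It is approached by step up from A5 and left by step up to C6.
Step in, step out in the same direction — a passing tone.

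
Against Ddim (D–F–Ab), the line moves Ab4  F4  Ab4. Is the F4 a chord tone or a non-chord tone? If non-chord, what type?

Chord tone (the third of D diminished triad).

D diminished triad contains D, F, Ab; F is the third, so it is a chord tone.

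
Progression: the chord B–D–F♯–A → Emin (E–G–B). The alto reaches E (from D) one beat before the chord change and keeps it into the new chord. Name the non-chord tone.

The harmony at that moment is B minor seventh chord (B, D, F♯, A); E is not a chord tone.
It is approached by step up from D and then sustained as the same pitch into the next harmony.
Arriving early and becoming a chord tone when the harmony changes — an anticipation.

E is an anticipation.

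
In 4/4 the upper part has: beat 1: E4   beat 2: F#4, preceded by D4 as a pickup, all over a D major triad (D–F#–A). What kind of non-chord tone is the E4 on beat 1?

Passing tone.

The harmony at that moment is D major triad (D, F#, A); E4 is not a chord tone.
It is approached by step up from D4 and left by step up to F#4.
Step in, step out in the same direction — a passing tone.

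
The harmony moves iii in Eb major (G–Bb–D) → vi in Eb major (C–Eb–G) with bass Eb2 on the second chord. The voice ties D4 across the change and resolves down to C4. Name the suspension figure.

At the second chord the bass is Eb2. The suspended D4 lies a seventh above the bass; after resolving down by step to C4, the interval above the bass becomes a sixth.
Suspension figures are named by those two intervals: 7–6.

7–6 suspension.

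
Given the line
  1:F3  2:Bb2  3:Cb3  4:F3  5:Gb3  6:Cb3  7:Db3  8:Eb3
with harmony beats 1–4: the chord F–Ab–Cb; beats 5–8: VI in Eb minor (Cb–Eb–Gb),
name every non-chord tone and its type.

Bb2 (beat 2) — appoggiatura; Db3 (beat 7) — passing tone.

The harmony at that moment is F diminished triad (F, Ab, Cb); Bb2 is not a chord tone.
It is approached by leap down from F3 and left by step up to Cb3.
Leap in, step out — an appoggiatura.
The harmony at that moment is Cb major triad (Cb, Eb, Gb); Db3 is not a chord tone.
It is approached by step up from Cb3 and left by step up to Eb3.
Step in, step out in the same direction — a passing tone.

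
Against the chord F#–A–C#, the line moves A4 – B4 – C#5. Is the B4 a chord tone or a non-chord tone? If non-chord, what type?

The harmony at that moment is F# minor triad (F#, A, C#); B4 is not a chord tone.
It is approached by step up from A4 and left by step up to C#5.
Step in, step out in the same direction — a passing tone.

Non-chord tone — a passing tone.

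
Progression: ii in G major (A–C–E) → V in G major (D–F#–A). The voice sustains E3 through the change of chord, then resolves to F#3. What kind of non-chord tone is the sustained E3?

The harmony at that moment is D major triad (D, F#, A); E3 is not a chord tone.
It is held over (the same pitch as the preceding E3) and left by step up to F#3.
Held over from the previous chord and resolving up by step — a retardation.

E3 is a retardation.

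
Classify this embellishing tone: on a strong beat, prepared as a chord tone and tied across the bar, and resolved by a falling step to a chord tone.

Suspension.

Approach: by preparation — the pitch is first a chord tone, then held (tied or repeated) while the harmony changes under it. Departure: down by step. Metric position: strong.
A prepared dissonance that resolves downward by step — a suspension. (The same figure resolving upward would be a retardation.)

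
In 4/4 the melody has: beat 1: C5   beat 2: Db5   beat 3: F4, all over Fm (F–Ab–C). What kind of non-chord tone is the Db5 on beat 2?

Escape tone.

The harmony at that moment is F minor triad (F, Ab, C); Db5 is not a chord tone.
It is approached by step up from C5 and left by leap down to F4.
Step in, leap out, on a weak beat — an escape tone.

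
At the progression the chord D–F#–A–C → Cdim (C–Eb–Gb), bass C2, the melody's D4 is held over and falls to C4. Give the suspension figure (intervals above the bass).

At the second chord the bass is C2. The suspended D4 lies a ninth above the bass; after resolving down by step to C4, the interval above the bass becomes an octave.
Suspension figures are named by those two intervals: 9–8.

9–8 suspension.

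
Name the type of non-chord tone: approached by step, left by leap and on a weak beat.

Approach: by step. Departure: by leap. Metric position: weak.
Step in, leap out, from a weak position — an escape tone (échappée). (It is the mirror image of the appoggiatura, which leaps in and steps out on a strong beat.)

Escape tone.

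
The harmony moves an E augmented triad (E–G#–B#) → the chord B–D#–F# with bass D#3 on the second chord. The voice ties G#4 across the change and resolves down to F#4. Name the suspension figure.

At the second chord the bass is D#3. The suspended G#4 lies a fourth above the bass; after resolving down by step to F#4, the interval above the bass becomes a third.
Suspension figures are named by those two intervals: 4–3.

4–3 suspension.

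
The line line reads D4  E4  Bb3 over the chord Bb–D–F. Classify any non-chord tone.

The harmony at that moment is Bb major triad (Bb, D, F); E4 is not a chord tone.
It is approached by step up from D4 and left by leap down to Bb3.
Step in, leap out — an escape tone.

E4 is an escape tone.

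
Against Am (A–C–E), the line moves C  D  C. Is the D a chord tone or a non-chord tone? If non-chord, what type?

Non-chord tone — a neighbor tone.

The harmony at that moment is A minor triad (A, C, E); D is not a chord tone.
It is approached by step up from C and left by step down to C.
Step away and step back to the same note — a neighbor tone (upper neighbor).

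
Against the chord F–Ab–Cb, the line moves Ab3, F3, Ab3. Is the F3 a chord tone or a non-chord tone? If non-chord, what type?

Chord tone (the root of F diminished triad).

F diminished triad contains F, Ab, Cb; F is the root, so it is a chord tone.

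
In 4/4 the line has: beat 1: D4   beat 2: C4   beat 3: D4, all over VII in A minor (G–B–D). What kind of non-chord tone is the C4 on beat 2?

Lower neighbor tone.

The harmony at that moment is G major triad (G, B, D); C4 is not a chord tone.
It is approached by step down from D4 and left by step up to D4.
Step away and step back to the same note — a neighbor tone (lower neighbor).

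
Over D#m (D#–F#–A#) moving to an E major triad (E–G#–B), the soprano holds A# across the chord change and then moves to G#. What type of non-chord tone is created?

The harmony at that moment is E major triad (E, G#, B); A# is not a chord tone.
It is held over (the same pitch as the preceding A#) and left by step down to G#.
Held over from the previous chord and resolving down by step — a suspension.

A# is a suspension.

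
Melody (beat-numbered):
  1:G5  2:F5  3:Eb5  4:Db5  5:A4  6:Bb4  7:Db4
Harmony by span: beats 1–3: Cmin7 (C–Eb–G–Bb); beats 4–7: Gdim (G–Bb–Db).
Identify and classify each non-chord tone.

F5 (beat 2) — passing tone; A4 (beat 5) — appoggiatura.

The harmony at that moment is C minor seventh chord (C, Eb, G, Bb); F5 is not a chord tone.
It is approached by step down from G5 and left by step down to Eb5.
Step in, step out in the same direction — a passing tone.
The harmony at that moment is G diminished triad (G, Bb, Db); A4 is not a chord tone.
It is approached by leap down from Db5 and left by step up to Bb4.
Leap in, step out — an appoggiatura.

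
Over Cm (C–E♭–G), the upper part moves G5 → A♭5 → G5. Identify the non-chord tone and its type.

A♭5 is a neighbor tone.

The harmony at that moment is C minor triad (C, E♭, G); A♭5 is not a chord tone.
It is approached by step up from G5 and left by step down to G5.
Step away and step back to the same note — a neighbor tone (upper neighbor).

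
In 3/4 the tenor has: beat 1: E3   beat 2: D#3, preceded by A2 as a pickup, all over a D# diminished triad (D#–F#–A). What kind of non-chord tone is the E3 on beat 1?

The harmony at that moment is D# diminished triad (D#, F#, A); E3 is not a chord tone.
It is approached by leap up from A2 and left by step down to D#3.
Leap in, step out, metrically accented — an appoggiatura.

Appoggiatura.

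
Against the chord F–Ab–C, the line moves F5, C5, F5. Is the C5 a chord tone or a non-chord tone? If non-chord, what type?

Chord tone (the fifth of F minor triad).

F minor triad contains F, Ab, C; C is the fifth, so it is a chord tone.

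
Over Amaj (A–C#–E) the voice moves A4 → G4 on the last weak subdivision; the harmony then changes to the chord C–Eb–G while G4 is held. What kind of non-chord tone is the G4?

G4 is an anticipation.

The harmony at that moment is A major triad (A, C#, E); G4 is not a chord tone.
It is approached by step down from A4 and then sustained as the same pitch into the next harmony.
Arriving early and becoming a chord tone when the harmony changes — an anticipation.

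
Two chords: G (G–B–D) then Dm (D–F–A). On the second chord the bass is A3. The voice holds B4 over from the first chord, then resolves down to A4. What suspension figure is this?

At the second chord the bass is A3. The suspended B4 lies a ninth above the bass; after resolving down by step to A4, the interval above the bass becomes an octave.
Suspension figures are named by those two intervals: 9–8.

9–8 suspension.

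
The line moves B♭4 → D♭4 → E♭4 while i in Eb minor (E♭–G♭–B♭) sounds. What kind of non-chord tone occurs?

D♭4 is an appoggiatura.

The harmony at that moment is E♭ minor triad (E♭, G♭, B♭); D♭4 is not a chord tone.
It is approached by leap down from B♭4 and left by step up to E♭4.
Leap in, step out — an appoggiatura.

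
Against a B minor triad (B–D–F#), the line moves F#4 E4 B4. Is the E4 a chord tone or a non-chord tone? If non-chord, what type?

Non-chord tone — an escape tone.

The harmony at that moment is B minor triad (B, D, F#); E4 is not a chord tone.
It is approached by step down from F#4 and left by leap up to B4.
Step in, leap out — an escape tone.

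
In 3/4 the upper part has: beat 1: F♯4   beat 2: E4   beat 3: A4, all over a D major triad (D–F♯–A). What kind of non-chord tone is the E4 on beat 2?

Escape tone.

The harmony at that moment is D major triad (D, F♯, A); E4 is not a chord tone.
It is approached by step down from F♯4 and left by leap up to A4.
Step in, leap out, on a weak beat — an escape tone.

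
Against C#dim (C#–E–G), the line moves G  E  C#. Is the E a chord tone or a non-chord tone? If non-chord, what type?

Chord tone (the third of C# diminished triad).

C# diminished triad contains C#, E, G; E is the third, so it is a chord tone.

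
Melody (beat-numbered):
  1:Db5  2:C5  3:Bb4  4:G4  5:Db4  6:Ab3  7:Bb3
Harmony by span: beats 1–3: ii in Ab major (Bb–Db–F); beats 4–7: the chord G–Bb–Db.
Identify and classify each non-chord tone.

C5 (beat 2) — passing tone; Ab3 (beat 6) — appoggiatura.

The harmony at that moment is Bb minor triad (Bb, Db, F); C5 is not a chord tone.
It is approached by step down from Db5 and left by step down to Bb4.
Step in, step out in the same direction — a passing tone.
The harmony at that moment is G diminished triad (G, Bb, Db); Ab3 is not a chord tone.
It is approached by leap down from Db4 and left by step up to Bb3.
Leap in, step out — an appoggiatura.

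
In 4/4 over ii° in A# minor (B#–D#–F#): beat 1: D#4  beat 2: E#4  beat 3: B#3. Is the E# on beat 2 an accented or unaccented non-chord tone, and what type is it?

The harmony at that moment is B# diminished triad (B#, D#, F#); E#4 is not a chord tone.
It is approached by step up from D#4 and left by leap down to B#3.
Step in, leap out — an escape tone.
It falls on a weak beat, so it is unaccented.

Unaccented escape tone.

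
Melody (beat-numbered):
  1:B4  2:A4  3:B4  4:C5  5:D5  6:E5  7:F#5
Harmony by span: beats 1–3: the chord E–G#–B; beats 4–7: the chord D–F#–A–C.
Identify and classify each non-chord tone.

A4 (beat 2) — neighbor tone; E5 (beat 6) — passing tone.

The harmony at that moment is E major triad (E, G#, B); A4 is not a chord tone.
It is approached by step down from B4 and left by step up to B4.
Step away and step back to the same note — a neighbor tone (lower neighbor).
The harmony at that moment is D dominant seventh chord (D, F#, A, C); E5 is not a chord tone.
It is approached by step up from D5 and left by step up to F#5.
Step in, step out in the same direction — a passing tone.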